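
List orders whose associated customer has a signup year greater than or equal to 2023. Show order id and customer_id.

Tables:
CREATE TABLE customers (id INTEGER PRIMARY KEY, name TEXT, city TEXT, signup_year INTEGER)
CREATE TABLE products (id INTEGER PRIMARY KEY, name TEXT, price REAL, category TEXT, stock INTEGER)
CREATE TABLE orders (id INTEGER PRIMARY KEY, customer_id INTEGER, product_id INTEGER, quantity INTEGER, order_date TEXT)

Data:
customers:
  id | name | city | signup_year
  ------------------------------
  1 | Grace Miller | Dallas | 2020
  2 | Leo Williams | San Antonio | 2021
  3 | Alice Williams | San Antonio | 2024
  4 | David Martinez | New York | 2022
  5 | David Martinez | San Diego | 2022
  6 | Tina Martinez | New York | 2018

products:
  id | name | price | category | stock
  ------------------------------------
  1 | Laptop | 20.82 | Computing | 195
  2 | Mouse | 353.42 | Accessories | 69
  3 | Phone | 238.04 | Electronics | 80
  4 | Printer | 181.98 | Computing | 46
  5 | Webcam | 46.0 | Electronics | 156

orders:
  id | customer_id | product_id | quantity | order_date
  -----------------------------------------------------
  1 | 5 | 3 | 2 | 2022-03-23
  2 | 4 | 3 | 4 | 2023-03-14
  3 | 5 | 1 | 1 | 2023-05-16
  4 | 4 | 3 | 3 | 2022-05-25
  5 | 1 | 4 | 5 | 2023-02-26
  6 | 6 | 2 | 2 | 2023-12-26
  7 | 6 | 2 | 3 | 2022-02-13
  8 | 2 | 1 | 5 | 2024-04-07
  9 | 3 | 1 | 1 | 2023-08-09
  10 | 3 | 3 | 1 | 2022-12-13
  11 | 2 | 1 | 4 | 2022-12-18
SELECT id, customer_id FROM orders WHERE customer_id IN (SELECT id FROM customers WHERE signup_year >= 2023)

Execution result:
id | customer_id
9 | 3
10 | 3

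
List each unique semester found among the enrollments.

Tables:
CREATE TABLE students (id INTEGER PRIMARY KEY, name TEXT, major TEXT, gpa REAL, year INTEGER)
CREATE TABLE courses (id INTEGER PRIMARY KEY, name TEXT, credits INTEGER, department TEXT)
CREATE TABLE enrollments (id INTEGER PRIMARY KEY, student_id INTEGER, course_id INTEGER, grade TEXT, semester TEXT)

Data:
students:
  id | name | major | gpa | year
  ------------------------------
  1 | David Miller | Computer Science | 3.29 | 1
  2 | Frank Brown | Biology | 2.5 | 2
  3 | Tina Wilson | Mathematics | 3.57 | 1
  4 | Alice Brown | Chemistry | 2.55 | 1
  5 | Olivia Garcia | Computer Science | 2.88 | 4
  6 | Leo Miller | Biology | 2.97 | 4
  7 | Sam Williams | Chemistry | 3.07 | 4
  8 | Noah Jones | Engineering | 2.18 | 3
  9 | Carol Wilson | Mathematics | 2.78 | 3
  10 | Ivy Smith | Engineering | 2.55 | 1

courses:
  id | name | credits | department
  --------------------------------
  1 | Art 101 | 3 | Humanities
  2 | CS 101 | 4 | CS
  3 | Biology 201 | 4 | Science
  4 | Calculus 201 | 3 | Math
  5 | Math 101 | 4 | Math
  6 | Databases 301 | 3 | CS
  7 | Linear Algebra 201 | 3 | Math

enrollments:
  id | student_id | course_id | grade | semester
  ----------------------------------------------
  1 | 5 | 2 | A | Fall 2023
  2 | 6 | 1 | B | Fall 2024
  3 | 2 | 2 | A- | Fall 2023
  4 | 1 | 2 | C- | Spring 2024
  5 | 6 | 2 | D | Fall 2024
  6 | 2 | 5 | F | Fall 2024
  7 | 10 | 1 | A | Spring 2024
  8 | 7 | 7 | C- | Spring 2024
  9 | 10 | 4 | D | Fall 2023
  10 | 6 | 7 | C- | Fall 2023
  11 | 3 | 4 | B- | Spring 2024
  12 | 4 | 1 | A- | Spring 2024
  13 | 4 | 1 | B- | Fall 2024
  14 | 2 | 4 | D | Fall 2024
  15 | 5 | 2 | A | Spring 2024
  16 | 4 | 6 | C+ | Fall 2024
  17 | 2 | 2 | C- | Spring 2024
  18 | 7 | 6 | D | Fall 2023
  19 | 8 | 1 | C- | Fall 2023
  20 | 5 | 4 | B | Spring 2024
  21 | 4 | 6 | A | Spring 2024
SELECT DISTINCT semester FROM enrollments

Execution result:
semester
Fall 2023
Fall 2024
Spring 2024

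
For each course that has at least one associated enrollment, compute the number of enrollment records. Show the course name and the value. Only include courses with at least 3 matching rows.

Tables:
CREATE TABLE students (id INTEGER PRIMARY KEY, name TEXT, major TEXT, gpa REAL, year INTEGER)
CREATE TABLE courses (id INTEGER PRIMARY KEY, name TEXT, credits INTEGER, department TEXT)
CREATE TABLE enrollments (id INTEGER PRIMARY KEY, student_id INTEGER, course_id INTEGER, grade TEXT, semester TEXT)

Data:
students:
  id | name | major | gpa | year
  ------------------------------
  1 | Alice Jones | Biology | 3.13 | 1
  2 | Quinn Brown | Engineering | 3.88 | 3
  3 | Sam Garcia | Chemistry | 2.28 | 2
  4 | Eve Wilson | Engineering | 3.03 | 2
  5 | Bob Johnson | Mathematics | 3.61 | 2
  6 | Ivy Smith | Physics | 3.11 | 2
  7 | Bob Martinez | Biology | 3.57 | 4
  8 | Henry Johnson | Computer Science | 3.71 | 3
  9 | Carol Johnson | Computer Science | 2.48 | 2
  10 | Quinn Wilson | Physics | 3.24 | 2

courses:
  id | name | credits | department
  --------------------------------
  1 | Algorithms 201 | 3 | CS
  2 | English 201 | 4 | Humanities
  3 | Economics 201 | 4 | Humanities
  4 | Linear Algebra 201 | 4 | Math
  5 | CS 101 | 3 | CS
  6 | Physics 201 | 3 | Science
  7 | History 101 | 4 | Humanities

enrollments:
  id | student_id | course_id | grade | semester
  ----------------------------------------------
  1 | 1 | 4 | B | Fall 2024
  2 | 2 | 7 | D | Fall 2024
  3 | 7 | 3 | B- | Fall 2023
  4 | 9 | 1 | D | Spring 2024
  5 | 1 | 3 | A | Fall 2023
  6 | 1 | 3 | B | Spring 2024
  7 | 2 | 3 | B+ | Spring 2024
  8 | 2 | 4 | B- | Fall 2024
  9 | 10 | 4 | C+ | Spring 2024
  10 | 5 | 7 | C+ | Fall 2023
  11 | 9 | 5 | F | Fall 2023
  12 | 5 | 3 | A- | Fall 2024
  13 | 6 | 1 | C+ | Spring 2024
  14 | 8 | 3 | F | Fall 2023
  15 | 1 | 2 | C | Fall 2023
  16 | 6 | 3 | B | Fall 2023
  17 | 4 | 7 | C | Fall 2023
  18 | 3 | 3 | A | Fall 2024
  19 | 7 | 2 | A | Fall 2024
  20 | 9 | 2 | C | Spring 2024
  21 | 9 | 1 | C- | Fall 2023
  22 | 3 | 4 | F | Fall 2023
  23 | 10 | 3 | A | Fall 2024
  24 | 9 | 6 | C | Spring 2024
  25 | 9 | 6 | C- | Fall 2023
SELECT p.name, COUNT(*) AS n FROM enrollments c JOIN courses p ON c.course_id = p.id GROUP BY p.id, p.name HAVING COUNT(*) >= 3

Execution result:
name | n
Algorithms 201 | 3
English 201 | 3
Economics 201 | 9
Linear Algebra 201 | 4
History 101 | 3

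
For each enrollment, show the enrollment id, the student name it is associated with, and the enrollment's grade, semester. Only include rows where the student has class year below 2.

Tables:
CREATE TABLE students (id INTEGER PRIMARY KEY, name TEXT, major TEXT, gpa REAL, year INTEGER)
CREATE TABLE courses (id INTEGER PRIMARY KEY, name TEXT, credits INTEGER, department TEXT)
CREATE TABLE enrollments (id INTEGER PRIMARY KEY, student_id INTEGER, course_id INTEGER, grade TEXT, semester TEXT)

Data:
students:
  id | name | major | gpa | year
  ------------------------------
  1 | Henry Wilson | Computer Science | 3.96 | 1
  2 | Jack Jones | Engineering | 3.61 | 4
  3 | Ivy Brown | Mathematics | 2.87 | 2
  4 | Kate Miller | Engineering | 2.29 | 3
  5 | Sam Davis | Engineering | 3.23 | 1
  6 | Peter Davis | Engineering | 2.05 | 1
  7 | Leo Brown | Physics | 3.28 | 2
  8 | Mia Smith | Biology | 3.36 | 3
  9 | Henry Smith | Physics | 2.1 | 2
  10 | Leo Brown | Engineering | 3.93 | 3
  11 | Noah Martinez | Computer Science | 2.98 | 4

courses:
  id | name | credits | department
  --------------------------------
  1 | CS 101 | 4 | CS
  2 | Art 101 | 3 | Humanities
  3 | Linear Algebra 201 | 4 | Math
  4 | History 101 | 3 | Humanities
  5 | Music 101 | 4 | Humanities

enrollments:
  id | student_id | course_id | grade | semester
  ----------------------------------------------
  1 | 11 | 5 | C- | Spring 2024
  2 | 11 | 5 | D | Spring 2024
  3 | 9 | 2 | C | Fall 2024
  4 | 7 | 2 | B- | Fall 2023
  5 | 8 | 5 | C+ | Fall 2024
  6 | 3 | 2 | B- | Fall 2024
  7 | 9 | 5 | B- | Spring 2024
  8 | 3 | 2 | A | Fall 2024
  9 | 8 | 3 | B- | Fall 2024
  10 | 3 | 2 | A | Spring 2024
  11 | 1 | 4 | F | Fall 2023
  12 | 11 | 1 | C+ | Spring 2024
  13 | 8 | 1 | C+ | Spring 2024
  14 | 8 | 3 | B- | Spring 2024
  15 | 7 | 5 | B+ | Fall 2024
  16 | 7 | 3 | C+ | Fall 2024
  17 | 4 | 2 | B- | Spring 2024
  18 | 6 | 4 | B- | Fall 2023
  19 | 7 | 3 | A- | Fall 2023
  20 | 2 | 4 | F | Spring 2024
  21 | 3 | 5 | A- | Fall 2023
SELECT c.id, p.name AS student, c.grade, c.semester FROM enrollments c JOIN students p ON c.student_id = p.id WHERE p.year < 2

Execution result:
id | student | grade | semester
11 | Henry Wilson | F | Fall 2023
18 | Peter Davis | B- | Fall 2023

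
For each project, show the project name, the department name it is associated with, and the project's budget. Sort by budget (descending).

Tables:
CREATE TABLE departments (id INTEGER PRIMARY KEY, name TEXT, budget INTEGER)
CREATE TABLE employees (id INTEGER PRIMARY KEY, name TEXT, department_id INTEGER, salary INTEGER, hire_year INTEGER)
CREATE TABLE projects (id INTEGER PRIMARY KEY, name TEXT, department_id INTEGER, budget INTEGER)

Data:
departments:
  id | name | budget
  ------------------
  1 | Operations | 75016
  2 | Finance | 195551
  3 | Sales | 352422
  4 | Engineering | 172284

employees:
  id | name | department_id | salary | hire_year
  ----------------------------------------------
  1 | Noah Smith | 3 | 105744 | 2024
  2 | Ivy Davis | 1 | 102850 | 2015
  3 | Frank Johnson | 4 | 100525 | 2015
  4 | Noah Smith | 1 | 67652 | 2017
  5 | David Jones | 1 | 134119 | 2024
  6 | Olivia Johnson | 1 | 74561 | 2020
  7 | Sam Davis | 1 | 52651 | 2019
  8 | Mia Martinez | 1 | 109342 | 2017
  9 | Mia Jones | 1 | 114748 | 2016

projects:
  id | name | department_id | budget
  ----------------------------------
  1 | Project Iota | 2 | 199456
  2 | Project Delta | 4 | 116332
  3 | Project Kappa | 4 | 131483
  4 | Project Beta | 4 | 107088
SELECT c.name, p.name AS department, c.budget FROM projects c JOIN departments p ON c.department_id = p.id ORDER BY c.budget DESC

Execution result:
name | department | budget
Project Iota | Finance | 199456
Project Kappa | Engineering | 131483
Project Delta | Engineering | 116332
Project Beta | Engineering | 107088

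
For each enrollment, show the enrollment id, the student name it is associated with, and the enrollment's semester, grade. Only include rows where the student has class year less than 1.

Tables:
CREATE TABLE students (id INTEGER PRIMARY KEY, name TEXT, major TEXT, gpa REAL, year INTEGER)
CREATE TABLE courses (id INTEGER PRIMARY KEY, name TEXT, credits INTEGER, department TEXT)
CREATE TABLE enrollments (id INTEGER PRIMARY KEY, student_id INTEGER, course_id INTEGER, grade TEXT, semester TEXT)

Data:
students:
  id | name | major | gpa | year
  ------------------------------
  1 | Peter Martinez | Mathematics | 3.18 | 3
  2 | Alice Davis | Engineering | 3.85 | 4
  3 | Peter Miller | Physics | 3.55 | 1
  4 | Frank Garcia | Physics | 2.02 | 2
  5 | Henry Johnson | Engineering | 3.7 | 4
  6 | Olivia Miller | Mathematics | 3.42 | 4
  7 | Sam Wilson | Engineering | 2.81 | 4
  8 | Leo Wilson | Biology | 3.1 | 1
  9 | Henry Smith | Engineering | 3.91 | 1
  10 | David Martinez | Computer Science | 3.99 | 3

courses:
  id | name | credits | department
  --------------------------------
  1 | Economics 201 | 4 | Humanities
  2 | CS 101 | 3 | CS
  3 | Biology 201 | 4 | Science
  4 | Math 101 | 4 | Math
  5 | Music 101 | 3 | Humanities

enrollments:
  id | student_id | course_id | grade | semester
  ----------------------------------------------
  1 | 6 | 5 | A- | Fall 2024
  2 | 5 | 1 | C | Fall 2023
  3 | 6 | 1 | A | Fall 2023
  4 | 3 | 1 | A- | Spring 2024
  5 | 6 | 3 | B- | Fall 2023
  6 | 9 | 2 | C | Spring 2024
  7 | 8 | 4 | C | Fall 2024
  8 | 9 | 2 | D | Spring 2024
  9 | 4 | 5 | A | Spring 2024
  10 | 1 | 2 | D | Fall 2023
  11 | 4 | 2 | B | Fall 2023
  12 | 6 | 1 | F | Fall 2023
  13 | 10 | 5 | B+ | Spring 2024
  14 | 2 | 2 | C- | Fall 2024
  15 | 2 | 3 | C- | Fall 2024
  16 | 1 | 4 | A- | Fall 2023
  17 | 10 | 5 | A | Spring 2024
SELECT c.id, p.name AS student, c.semester, c.grade FROM enrollments c JOIN students p ON c.student_id = p.id WHERE p.year < 1

Execution result:
(no rows)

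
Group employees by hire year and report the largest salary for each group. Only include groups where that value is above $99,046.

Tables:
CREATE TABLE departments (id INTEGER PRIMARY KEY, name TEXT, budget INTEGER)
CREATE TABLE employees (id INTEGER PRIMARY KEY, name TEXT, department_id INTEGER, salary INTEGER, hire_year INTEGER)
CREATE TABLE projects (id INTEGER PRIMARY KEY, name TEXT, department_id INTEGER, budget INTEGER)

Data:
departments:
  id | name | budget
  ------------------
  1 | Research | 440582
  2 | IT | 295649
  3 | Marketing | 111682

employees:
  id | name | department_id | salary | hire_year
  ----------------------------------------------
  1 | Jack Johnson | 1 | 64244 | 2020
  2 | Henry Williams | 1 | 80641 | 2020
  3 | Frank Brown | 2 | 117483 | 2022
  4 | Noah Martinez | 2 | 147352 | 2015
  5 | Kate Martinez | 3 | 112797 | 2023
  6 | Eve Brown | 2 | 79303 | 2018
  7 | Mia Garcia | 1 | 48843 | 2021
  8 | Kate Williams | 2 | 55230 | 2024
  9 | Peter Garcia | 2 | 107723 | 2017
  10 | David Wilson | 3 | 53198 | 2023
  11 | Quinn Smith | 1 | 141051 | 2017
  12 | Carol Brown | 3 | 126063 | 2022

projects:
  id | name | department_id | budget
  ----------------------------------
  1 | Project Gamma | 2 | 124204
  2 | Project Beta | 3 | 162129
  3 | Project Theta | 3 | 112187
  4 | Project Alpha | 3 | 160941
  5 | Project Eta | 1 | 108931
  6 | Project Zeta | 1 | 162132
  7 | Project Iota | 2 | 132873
SELECT hire_year, MAX(salary) AS max_salary FROM employees GROUP BY hire_year HAVING MAX(salary) > 99046

Execution result:
hire_year | max_salary
2015 | 147352
2017 | 141051
2022 | 126063
2023 | 112797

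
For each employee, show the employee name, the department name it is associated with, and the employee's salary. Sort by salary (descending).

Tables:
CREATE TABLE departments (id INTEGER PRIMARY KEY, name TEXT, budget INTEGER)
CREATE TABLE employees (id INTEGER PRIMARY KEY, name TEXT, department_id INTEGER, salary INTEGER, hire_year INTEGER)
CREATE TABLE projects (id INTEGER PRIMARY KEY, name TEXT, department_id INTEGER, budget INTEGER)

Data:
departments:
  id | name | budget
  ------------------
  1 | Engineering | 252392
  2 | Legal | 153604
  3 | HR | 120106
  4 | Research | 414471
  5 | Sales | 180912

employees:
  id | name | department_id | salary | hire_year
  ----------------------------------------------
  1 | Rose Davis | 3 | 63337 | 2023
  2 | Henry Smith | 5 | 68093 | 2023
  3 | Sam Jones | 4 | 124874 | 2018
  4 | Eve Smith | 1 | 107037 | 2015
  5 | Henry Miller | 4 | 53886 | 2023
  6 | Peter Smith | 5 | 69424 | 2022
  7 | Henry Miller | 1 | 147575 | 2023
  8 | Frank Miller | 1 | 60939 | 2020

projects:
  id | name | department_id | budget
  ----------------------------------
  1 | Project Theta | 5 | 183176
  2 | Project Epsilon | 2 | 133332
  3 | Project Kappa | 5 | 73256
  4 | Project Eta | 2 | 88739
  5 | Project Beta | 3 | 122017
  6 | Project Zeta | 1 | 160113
SELECT c.name, p.name AS department, c.salary FROM employees c JOIN departments p ON c.department_id = p.id ORDER BY c.salary DESC

Execution result:
name | department | salary
Henry Miller | Engineering | 147575
Sam Jones | Research | 124874
Eve Smith | Engineering | 107037
Peter Smith | Sales | 69424
Henry Smith | Sales | 68093
Rose Davis | HR | 63337
Frank Miller | Engineering | 60939
Henry Miller | Research | 53886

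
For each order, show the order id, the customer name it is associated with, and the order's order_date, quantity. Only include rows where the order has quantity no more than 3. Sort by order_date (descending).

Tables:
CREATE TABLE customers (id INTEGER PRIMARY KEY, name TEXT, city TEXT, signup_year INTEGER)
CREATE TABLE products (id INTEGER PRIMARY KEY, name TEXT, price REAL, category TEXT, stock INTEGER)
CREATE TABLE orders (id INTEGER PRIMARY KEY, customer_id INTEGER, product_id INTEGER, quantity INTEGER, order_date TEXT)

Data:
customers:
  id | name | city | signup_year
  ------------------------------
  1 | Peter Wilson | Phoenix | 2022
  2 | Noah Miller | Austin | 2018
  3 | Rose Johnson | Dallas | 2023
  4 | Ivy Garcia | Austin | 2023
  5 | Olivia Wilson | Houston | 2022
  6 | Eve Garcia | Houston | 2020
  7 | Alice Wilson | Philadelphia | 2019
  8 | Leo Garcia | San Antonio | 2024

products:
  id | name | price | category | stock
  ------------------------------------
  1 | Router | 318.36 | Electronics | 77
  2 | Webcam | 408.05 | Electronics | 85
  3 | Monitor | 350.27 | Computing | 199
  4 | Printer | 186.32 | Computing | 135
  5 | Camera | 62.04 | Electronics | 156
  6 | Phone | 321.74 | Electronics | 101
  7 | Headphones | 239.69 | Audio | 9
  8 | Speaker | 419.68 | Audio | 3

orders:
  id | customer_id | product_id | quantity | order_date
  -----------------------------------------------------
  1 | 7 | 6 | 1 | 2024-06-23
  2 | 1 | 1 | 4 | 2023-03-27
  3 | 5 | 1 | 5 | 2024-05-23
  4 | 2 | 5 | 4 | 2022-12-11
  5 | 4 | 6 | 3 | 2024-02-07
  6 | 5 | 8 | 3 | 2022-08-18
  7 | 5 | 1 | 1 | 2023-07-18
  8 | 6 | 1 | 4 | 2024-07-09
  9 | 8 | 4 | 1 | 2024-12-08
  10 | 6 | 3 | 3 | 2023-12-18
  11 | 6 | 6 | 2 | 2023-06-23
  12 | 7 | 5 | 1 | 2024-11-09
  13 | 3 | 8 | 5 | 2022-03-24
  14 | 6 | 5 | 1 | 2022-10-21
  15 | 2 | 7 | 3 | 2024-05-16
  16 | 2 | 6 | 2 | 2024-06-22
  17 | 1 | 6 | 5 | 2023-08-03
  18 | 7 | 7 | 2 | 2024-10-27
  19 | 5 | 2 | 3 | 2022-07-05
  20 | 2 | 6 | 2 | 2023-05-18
SELECT c.id, p.name AS customer, c.order_date, c.quantity FROM orders c JOIN customers p ON c.customer_id = p.id WHERE c.quantity <= 3 ORDER BY c.order_date DESC

Execution result:
id | customer | order_date | quantity
9 | Leo Garcia | 2024-12-08 | 1
12 | Alice Wilson | 2024-11-09 | 1
18 | Alice Wilson | 2024-10-27 | 2
1 | Alice Wilson | 2024-06-23 | 1
16 | Noah Miller | 2024-06-22 | 2
15 | Noah Miller | 2024-05-16 | 3
5 | Ivy Garcia | 2024-02-07 | 3
10 | Eve Garcia | 2023-12-18 | 3
7 | Olivia Wilson | 2023-07-18 | 1
11 | Eve Garcia | 2023-06-23 | 2
20 | Noah Miller | 2023-05-18 | 2
14 | Eve Garcia | 2022-10-21 | 1
6 | Olivia Wilson | 2022-08-18 | 3
19 | Olivia Wilson | 2022-07-05 | 3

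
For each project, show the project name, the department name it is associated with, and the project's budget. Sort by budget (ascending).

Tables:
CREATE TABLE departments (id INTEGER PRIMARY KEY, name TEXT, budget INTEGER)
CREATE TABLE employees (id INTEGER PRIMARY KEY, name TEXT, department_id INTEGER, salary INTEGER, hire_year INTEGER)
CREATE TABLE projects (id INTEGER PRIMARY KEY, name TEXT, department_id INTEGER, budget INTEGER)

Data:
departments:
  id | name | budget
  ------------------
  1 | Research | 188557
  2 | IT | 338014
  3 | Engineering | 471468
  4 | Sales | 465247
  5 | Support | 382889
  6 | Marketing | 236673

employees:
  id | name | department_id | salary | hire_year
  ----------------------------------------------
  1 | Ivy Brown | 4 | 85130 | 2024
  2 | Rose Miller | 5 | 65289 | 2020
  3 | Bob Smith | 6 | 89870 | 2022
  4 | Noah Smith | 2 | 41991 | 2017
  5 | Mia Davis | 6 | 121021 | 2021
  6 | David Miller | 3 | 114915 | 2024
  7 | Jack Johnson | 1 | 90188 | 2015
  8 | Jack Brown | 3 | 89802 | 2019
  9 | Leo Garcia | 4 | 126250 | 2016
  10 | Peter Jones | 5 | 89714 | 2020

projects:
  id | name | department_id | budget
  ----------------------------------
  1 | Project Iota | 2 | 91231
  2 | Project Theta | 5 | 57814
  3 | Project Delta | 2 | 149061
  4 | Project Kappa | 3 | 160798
SELECT c.name, p.name AS department, c.budget FROM projects c JOIN departments p ON c.department_id = p.id ORDER BY c.budget ASC

Execution result:
name | department | budget
Project Theta | Support | 57814
Project Iota | IT | 91231
Project Delta | IT | 149061
Project Kappa | Engineering | 160798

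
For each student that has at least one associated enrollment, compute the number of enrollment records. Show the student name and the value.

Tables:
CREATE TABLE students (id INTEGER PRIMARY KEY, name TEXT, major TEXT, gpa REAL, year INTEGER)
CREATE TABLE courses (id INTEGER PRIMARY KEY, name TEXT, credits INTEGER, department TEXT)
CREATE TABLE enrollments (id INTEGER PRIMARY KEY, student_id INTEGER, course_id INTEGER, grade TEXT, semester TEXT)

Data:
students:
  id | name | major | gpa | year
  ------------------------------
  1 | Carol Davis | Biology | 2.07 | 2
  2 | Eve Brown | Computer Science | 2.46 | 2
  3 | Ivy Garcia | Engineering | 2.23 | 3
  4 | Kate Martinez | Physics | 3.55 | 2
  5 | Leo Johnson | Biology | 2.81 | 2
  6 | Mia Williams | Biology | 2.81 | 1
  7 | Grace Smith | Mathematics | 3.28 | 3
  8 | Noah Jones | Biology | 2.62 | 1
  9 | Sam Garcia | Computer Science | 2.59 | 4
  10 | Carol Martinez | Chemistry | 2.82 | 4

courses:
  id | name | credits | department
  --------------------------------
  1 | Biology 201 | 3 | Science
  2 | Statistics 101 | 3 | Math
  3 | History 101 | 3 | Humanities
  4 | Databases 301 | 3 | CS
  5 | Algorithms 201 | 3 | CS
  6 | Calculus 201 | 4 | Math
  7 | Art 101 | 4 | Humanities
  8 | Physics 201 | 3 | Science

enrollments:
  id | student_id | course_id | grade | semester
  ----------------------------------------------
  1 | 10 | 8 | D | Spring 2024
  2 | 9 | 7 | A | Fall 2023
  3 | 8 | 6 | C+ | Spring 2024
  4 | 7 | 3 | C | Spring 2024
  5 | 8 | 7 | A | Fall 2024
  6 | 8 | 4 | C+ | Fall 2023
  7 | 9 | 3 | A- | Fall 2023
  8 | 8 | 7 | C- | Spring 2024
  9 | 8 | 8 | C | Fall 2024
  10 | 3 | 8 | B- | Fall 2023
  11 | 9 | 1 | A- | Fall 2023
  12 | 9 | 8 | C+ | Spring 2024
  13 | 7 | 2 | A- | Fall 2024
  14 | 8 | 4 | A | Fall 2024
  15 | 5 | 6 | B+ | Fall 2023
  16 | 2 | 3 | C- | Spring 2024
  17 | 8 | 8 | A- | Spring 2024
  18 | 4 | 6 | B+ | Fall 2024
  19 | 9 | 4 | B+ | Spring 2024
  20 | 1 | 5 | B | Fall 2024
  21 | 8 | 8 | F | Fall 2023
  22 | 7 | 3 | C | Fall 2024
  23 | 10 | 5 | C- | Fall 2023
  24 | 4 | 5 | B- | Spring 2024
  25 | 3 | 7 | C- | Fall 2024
SELECT p.name, COUNT(*) AS n FROM enrollments c JOIN students p ON c.student_id = p.id GROUP BY p.id, p.name

Execution result:
name | n
Carol Davis | 1
Eve Brown | 1
Ivy Garcia | 2
Kate Martinez | 2
Leo Johnson | 1
Grace Smith | 3
Noah Jones | 8
Sam Garcia | 5
Carol Martinez | 2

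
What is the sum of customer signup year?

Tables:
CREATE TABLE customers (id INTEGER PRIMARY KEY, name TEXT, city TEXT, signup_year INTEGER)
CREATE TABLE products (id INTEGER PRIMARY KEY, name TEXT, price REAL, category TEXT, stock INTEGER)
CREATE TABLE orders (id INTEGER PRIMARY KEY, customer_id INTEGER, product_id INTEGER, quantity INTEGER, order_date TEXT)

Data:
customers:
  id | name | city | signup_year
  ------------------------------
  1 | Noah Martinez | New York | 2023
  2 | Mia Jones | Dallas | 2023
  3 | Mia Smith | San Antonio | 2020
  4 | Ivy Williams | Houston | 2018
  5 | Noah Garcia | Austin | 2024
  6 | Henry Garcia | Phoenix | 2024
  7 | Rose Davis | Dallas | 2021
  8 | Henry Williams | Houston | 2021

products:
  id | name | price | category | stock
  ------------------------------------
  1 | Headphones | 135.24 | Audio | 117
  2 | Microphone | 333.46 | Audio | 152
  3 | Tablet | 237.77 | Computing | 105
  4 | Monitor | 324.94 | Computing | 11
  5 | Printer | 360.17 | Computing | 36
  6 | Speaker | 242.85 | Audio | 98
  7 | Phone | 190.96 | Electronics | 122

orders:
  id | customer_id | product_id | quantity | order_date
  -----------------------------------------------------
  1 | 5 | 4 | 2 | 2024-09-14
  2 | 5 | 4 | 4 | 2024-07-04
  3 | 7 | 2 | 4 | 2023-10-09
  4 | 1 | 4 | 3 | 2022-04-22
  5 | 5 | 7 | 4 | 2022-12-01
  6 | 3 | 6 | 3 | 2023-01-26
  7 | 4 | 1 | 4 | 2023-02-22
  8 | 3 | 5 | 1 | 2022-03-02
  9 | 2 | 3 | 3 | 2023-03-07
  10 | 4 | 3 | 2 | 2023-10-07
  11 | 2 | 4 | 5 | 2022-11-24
SELECT SUM(signup_year) FROM customers

Execution result:
16174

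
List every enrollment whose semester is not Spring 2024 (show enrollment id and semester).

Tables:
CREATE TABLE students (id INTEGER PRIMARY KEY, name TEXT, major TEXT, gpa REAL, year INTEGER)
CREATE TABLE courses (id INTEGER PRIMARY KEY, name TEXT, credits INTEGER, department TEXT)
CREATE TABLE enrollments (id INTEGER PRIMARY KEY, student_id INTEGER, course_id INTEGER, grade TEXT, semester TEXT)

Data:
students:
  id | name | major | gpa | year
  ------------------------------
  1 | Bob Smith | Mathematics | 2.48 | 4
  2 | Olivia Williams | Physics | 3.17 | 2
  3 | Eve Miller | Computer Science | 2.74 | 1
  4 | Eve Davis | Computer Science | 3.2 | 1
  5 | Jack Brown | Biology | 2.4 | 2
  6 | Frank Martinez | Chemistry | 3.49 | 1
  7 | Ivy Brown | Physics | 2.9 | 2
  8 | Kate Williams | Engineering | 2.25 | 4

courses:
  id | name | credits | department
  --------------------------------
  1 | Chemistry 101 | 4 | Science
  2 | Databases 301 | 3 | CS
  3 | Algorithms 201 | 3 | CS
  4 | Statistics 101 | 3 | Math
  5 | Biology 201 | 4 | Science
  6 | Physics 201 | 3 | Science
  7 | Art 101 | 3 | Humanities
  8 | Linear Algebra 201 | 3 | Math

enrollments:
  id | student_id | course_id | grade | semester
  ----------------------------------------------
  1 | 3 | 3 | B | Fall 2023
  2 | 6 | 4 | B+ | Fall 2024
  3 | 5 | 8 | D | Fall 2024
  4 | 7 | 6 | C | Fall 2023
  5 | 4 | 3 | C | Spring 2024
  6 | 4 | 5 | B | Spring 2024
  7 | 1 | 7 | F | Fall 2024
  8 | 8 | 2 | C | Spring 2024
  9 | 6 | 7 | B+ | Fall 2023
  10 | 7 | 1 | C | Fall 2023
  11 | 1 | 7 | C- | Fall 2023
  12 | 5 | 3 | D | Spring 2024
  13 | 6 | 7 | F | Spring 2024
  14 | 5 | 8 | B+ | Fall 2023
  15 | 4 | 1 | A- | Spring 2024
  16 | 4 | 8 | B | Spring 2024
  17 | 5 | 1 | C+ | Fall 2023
SELECT id, semester FROM enrollments WHERE semester <> 'Spring 2024'

Execution result:
id | semester
1 | Fall 2023
2 | Fall 2024
3 | Fall 2024
4 | Fall 2023
7 | Fall 2024
9 | Fall 2023
10 | Fall 2023
11 | Fall 2023
14 | Fall 2023
17 | Fall 2023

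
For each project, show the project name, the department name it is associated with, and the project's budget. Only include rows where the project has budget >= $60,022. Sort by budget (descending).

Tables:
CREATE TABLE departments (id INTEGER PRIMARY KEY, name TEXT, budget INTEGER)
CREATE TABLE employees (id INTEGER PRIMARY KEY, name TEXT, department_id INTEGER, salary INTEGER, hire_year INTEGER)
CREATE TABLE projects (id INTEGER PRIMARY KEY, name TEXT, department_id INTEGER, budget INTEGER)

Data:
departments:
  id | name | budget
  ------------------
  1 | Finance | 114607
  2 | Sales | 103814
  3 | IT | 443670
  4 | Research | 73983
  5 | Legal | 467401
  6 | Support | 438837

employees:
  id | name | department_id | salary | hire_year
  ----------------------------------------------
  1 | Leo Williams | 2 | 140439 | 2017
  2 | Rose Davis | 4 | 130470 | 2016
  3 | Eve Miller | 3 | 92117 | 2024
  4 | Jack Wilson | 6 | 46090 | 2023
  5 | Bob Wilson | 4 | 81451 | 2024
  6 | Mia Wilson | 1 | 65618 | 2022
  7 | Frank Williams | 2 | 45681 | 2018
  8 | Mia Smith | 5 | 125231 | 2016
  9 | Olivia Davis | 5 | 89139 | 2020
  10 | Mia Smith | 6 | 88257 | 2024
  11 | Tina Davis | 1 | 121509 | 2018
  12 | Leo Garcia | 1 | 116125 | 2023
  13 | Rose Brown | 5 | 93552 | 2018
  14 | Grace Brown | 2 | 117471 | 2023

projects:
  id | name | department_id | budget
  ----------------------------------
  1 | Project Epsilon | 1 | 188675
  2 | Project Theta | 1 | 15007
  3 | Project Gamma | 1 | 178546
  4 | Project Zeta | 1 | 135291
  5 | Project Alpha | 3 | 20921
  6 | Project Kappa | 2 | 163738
SELECT c.name, p.name AS department, c.budget FROM projects c JOIN departments p ON c.department_id = p.id WHERE c.budget >= 60022 ORDER BY c.budget DESC

Execution result:
name | department | budget
Project Epsilon | Finance | 188675
Project Gamma | Finance | 178546
Project Kappa | Sales | 163738
Project Zeta | Finance | 135291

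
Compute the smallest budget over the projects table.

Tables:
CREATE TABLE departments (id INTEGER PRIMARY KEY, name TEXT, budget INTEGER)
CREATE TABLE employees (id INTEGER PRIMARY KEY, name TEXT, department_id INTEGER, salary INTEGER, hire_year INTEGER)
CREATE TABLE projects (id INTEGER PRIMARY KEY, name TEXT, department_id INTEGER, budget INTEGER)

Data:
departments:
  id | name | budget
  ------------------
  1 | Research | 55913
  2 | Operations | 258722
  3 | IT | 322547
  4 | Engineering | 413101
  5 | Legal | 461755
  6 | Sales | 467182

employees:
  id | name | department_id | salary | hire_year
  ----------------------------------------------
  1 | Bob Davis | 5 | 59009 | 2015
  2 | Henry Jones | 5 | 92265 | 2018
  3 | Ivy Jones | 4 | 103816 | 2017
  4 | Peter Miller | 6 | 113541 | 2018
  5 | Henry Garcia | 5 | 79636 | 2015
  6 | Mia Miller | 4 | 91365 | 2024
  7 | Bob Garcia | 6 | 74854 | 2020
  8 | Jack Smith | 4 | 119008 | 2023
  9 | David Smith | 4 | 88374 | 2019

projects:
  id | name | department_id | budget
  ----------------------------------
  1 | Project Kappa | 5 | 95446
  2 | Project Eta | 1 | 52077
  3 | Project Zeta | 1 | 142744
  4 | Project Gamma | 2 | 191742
SELECT MIN(budget) FROM projects

Execution result:
52077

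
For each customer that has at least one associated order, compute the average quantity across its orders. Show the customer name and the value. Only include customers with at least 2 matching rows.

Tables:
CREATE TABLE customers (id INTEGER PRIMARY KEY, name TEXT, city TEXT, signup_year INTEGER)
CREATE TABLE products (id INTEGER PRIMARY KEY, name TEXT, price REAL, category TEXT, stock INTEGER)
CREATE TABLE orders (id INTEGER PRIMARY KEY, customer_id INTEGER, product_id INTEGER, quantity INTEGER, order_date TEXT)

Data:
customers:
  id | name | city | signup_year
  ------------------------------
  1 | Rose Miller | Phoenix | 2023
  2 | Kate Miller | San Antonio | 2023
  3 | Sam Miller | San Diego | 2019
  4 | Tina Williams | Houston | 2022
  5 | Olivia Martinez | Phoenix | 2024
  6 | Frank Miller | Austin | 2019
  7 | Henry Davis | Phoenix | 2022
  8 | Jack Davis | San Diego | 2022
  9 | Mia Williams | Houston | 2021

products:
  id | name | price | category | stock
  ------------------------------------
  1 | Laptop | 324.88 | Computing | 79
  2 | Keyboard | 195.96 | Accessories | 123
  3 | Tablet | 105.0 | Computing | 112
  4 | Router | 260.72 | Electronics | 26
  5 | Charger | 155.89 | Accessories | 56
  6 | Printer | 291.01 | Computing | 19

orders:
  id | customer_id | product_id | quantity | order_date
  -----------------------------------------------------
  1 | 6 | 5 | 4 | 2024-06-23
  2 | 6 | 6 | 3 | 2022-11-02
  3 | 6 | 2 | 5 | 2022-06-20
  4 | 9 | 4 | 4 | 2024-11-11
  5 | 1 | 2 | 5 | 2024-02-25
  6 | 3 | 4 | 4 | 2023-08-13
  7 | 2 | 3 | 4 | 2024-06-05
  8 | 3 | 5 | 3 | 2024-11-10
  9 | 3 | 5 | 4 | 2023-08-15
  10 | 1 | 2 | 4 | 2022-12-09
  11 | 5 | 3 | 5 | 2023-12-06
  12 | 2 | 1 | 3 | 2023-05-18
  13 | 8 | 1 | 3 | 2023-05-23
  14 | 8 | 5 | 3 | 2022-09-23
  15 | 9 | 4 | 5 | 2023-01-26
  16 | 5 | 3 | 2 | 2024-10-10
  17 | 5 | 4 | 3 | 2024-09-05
SELECT p.name, AVG(c.quantity) AS avg_quantity FROM orders c JOIN customers p ON c.customer_id = p.id GROUP BY p.id, p.name HAVING COUNT(*) >= 2

Execution result:
name | avg_quantity
Rose Miller | 4.50
Kate Miller | 3.50
Sam Miller | 3.67
Olivia Martinez | 3.33
Frank Miller | 4.00
Jack Davis | 3.00
Mia Williams | 4.50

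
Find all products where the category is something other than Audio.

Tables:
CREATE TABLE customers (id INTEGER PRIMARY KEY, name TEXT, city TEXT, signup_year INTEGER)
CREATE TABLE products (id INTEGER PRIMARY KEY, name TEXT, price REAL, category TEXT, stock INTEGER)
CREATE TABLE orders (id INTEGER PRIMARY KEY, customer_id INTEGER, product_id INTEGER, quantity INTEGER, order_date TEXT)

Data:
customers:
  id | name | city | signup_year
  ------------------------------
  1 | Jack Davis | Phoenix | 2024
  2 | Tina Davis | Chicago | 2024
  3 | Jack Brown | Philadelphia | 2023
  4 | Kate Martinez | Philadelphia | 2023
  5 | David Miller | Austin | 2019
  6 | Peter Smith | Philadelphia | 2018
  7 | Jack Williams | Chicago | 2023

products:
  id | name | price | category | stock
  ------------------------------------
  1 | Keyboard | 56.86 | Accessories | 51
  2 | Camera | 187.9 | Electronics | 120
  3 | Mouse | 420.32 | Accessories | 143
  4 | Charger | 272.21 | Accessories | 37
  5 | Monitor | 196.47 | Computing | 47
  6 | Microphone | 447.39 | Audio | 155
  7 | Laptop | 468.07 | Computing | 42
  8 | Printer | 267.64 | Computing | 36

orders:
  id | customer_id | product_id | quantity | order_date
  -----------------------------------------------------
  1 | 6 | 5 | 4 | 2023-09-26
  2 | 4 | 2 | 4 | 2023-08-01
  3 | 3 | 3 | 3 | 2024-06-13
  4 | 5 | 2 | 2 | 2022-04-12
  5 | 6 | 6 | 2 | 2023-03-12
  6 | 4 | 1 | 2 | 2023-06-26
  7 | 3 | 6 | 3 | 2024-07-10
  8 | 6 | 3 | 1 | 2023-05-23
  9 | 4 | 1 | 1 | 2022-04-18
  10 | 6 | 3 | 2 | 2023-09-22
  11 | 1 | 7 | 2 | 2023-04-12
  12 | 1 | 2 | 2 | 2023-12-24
SELECT name, category FROM products WHERE category <> 'Audio'

Execution result:
name | category
Keyboard | Accessories
Camera | Electronics
Mouse | Accessories
Charger | Accessories
Monitor | Computing
Laptop | Computing
Printer | Computing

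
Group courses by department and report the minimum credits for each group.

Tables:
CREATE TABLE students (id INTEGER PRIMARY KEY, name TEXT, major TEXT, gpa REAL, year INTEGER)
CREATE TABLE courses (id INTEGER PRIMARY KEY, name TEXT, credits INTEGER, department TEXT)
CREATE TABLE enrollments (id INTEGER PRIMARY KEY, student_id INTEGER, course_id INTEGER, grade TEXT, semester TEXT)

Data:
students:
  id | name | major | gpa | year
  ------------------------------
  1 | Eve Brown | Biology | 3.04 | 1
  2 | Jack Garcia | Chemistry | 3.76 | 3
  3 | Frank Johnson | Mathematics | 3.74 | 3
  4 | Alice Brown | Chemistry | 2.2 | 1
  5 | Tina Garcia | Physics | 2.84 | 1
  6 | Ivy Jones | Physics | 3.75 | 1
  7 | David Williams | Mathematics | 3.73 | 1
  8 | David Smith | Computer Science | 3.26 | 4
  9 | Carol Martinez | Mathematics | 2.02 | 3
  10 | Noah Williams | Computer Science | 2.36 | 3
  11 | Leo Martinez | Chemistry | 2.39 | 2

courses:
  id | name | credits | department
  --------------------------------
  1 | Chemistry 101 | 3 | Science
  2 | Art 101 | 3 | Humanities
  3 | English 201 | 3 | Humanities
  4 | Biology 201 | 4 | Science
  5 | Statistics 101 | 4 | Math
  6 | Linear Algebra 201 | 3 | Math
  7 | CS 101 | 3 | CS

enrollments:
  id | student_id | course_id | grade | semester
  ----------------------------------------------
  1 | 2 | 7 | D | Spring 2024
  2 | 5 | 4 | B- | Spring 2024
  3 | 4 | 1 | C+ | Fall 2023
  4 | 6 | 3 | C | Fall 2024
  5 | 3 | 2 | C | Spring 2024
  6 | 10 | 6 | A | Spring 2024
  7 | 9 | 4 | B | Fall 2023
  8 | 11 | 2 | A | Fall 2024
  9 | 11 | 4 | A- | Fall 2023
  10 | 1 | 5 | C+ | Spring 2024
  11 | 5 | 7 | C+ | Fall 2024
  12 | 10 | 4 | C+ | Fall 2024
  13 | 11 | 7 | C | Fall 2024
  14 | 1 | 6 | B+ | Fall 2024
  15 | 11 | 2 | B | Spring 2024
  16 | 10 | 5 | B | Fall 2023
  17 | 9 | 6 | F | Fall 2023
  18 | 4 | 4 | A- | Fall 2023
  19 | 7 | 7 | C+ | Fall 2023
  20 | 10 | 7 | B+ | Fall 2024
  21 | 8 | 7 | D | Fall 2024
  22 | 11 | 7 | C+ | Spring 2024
SELECT department, MIN(credits) AS min_credits FROM courses GROUP BY department

Execution result:
department | min_credits
CS | 3
Humanities | 3
Math | 3
Science | 3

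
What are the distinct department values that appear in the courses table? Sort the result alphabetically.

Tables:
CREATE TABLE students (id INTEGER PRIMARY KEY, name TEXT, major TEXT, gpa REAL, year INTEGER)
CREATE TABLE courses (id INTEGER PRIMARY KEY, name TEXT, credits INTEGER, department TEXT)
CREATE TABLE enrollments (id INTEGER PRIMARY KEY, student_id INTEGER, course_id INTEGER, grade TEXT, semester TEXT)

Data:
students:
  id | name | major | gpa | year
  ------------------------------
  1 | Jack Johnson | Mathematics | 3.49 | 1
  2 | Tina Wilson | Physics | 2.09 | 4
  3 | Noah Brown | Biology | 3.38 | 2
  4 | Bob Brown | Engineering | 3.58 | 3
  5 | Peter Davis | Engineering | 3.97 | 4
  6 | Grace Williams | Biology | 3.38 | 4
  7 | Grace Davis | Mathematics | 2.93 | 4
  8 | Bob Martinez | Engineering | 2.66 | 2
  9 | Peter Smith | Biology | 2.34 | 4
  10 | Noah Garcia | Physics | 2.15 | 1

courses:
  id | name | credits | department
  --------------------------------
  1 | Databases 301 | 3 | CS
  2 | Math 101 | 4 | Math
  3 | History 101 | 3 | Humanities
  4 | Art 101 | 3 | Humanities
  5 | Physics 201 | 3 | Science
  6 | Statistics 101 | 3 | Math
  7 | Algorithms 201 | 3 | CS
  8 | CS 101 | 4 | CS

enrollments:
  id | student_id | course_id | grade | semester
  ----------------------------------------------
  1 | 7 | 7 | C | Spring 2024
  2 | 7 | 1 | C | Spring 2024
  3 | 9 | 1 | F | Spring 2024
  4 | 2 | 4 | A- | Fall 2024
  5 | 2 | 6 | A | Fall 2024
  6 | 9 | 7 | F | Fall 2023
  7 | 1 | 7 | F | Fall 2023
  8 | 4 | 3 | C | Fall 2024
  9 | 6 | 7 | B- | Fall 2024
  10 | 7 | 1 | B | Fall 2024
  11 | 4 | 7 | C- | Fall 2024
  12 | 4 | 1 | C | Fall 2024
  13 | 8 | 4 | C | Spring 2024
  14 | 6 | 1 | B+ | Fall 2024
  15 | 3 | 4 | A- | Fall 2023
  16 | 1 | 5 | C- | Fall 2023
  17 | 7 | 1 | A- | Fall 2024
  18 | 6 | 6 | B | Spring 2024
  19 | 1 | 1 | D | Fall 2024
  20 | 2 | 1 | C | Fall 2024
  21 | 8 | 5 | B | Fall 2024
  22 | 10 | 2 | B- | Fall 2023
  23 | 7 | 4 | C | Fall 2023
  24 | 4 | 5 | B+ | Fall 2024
SELECT DISTINCT department FROM courses ORDER BY department

Execution result:
department
CS
Humanities
Math
Science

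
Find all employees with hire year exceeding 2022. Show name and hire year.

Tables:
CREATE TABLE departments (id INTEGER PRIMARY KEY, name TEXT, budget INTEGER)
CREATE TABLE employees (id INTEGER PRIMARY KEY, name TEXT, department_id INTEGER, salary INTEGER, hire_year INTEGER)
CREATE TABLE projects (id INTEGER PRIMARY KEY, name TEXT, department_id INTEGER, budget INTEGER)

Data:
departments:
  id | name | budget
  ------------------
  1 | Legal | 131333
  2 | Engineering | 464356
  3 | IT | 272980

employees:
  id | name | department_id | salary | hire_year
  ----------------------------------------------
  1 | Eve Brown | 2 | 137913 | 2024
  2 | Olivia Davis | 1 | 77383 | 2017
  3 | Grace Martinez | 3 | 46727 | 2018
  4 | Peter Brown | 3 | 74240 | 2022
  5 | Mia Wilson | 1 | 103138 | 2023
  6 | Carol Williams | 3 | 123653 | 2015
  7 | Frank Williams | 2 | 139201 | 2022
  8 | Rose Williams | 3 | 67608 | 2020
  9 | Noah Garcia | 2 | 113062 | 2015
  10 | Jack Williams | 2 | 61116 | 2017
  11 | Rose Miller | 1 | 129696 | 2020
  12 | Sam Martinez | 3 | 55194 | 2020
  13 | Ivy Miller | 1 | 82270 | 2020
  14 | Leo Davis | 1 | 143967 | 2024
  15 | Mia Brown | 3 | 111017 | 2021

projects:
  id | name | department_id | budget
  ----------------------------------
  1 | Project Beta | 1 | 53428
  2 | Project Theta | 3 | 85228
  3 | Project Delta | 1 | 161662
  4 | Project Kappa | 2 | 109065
SELECT name, hire_year FROM employees WHERE hire_year > 2022

Execution result:
name | hire_year
Eve Brown | 2024
Mia Wilson | 2023
Leo Davis | 2024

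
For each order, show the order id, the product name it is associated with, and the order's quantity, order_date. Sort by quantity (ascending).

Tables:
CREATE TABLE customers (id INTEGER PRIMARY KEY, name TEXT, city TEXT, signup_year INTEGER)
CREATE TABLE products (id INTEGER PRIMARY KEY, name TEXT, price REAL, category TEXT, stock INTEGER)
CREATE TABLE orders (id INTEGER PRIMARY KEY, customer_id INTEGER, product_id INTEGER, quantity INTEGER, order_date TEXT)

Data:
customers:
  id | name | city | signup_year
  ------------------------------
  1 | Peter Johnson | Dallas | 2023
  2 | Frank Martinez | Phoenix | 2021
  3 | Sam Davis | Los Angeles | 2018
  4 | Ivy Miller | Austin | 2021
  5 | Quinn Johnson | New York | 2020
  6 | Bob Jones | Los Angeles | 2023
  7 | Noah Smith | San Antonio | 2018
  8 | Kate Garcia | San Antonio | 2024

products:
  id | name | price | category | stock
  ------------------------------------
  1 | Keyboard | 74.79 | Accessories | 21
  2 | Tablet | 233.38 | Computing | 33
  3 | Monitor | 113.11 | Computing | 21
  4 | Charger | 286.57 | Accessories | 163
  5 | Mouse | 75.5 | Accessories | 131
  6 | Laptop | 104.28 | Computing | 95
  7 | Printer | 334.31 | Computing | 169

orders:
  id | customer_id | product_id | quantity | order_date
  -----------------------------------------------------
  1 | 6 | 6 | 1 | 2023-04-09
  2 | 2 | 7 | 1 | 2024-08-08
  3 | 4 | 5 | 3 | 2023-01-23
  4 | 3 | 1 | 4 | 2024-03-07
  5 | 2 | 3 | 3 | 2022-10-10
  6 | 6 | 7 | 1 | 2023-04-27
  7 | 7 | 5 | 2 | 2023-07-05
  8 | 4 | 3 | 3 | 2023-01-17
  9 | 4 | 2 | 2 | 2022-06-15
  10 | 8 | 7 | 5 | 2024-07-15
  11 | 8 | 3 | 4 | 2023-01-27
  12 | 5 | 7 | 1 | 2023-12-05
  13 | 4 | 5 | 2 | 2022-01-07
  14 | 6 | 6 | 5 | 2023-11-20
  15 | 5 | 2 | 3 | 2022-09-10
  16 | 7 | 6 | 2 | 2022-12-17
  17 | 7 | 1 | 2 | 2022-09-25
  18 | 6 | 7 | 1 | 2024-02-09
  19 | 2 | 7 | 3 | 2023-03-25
SELECT c.id, p.name AS product, c.quantity, c.order_date FROM orders c JOIN products p ON c.product_id = p.id ORDER BY c.quantity ASC

Execution result:
id | product | quantity | order_date
1 | Laptop | 1 | 2023-04-09
2 | Printer | 1 | 2024-08-08
6 | Printer | 1 | 2023-04-27
12 | Printer | 1 | 2023-12-05
18 | Printer | 1 | 2024-02-09
7 | Mouse | 2 | 2023-07-05
9 | Tablet | 2 | 2022-06-15
13 | Mouse | 2 | 2022-01-07
16 | Laptop | 2 | 2022-12-17
17 | Keyboard | 2 | 2022-09-25
3 | Mouse | 3 | 2023-01-23
5 | Monitor | 3 | 2022-10-10
8 | Monitor | 3 | 2023-01-17
15 | Tablet | 3 | 2022-09-10
19 | Printer | 3 | 2023-03-25
4 | Keyboard | 4 | 2024-03-07
11 | Monitor | 4 | 2023-01-27
10 | Printer | 5 | 2024-07-15
14 | Laptop | 5 | 2023-11-20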